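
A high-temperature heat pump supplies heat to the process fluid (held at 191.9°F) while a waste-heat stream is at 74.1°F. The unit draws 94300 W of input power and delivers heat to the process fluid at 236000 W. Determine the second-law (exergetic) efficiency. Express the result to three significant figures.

COP_actual = Q̇_H/Ẇ = 236000/94300 = 2.503.
In absolute terms T_C = 296.54 K and T_H = 361.98 K, so ΔT = 65.44 K.
COP_Carnot = T_H/ΔT = 361.98/65.44 = 5.531.
η_II = COP_actual/COP_Carnot = 2.503/5.531 = 0.4525.

0.452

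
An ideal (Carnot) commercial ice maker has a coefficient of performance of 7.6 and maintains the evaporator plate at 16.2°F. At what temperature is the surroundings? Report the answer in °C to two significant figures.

COP_R = T_C/(T_H − T_C) gives T_H − T_C = T_C/COP.
With T_C = 264.37 K, T_H = 264.37 × (1 + 1/7.6) = 299.16 K.
Converting, 299.16 K = 26.01°C.

26 °C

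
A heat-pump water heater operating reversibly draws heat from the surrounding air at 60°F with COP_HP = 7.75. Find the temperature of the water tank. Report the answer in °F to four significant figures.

137.0 °F

COP_HP = T_H/(T_H − T_C) rearranges to T_H = COP·T_C/(COP − 1).
With T_C = 288.71 K, T_H = 7.75 × 288.71/6.750 = 331.48 K.
Converting, 331.48 K = 136.99°F.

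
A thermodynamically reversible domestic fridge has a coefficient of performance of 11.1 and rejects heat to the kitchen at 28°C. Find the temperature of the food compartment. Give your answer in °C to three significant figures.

3.11 °C

For a Carnot refrigerator COP_R = T_C/(T_H − T_C), so T_C = COP·T_H/(1 + COP).
With T_H = 301.15 K, T_C = 11.1 × 301.15/12.10 = 276.26 K.
Converting, 276.26 K = 3.11°C.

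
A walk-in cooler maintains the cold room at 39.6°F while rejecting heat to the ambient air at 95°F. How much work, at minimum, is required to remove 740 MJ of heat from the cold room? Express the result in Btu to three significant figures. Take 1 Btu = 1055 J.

In absolute terms T_C = 277.37 K and T_H = 308.15 K, so ΔT = 30.78 K.
The reversible limit is COP_R = T_C/ΔT = 9.012, so W_min = Q_C/COP = Q_C·ΔT/T_C.
W_min = 740.0 × 30.78/277.37 = 82.11 MJ = 77830 Btu.

77800 Btu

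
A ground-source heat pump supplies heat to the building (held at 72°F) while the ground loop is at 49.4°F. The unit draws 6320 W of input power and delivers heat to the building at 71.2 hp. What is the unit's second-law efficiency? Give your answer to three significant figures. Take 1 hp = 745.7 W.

0.357

Converting, Q̇_H = 71.20 hp = 53090 W, so COP_actual = Q̇_H/Ẇ = 53090/6320 = 8.401.
In absolute terms T_C = 282.82 K and T_H = 295.37 K, so ΔT = 12.56 K.
COP_Carnot = T_H/ΔT = 295.37/12.56 = 23.53.
η_II = COP_actual/COP_Carnot = 8.401/23.53 = 0.3571.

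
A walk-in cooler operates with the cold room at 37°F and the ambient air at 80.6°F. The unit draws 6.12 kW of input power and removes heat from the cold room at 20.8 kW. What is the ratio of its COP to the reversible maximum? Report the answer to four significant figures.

COP_actual = Q̇_C/Ẇ = 20.80/6.120 = 3.399.
In absolute terms T_C = 275.93 K and T_H = 300.15 K, so ΔT = 24.22 K.
COP_Carnot = T_C/ΔT = 275.93/24.22 = 11.39.
η_II = COP_actual/COP_Carnot = 3.399/11.39 = 0.2984.

0.2984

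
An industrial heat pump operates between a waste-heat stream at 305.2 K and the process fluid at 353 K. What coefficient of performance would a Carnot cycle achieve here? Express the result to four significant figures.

The reservoir spacing is ΔT = 353 − 305.2 = 47.80 K.
For a reversible cycle, COP_Carnot = T_H/ΔT = 353.00/47.80 = 7.385.

7.385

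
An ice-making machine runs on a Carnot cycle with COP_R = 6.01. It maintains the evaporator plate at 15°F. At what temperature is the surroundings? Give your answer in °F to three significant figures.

94.0 °F

COP_R = T_C/(T_H − T_C) gives T_H − T_C = T_C/COP.
With T_C = 263.71 K, T_H = 263.71 × (1 + 1/6.01) = 307.58 K.
Converting, 307.58 K = 93.98°F.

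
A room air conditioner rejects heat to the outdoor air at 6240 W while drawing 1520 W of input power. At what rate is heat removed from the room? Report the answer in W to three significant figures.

For a cyclic device the first law requires Q̇_H = Q̇_C + Ẇ.
Q̇_C = Q̇_H − Ẇ = 4720 W.

4720 W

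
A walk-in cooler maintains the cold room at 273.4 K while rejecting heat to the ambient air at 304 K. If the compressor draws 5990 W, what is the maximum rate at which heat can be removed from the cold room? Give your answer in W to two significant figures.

54000 W

The reservoir spacing is ΔT = 304 − 273.4 = 30.60 K.
COP_Carnot = T_C/ΔT = 273.40/30.60 = 8.935.
Q̇_max = COP_Carnot × Ẇ = 8.935 × 5990 W = 53520 W.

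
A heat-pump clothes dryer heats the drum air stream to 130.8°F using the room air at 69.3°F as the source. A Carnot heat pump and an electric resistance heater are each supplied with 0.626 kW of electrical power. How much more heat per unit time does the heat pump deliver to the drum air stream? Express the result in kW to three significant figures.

In absolute terms T_C = 293.87 K and T_H = 328.04 K, so ΔT = 34.17 K.
COP_Carnot = T_H/ΔT = 328.04/34.17 = 9.601.
The heat pump delivers Q̇_H = COP × Ẇ = 6.010 kW; the resistance heater delivers Ẇ = 0.6260 kW.
Extra = (COP − 1)·Ẇ = 5.384 kW.

5.38 kW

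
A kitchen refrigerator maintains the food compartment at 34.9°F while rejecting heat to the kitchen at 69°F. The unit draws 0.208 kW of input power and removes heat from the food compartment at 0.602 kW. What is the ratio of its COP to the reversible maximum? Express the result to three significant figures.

COP_actual = Q̇_C/Ẇ = 0.6020/0.2080 = 2.894.
In absolute terms T_C = 274.76 K and T_H = 293.71 K, so ΔT = 18.94 K.
COP_Carnot = T_C/ΔT = 274.76/18.94 = 14.50.
η_II = COP_actual/COP_Carnot = 2.894/14.50 = 0.1996.

0.200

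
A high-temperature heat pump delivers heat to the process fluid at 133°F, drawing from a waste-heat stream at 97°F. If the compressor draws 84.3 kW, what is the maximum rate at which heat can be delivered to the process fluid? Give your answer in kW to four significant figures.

In absolute terms T_C = 309.26 K and T_H = 329.26 K, so ΔT = 20.00 K.
COP_Carnot = T_H/ΔT = 329.26/20.00 = 16.46.
Q̇_max = COP_Carnot × Ẇ = 16.46 × 84.30 kW = 1388 kW.

1388 kW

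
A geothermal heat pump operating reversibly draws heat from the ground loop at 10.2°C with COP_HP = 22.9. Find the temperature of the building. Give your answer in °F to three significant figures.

COP_HP = T_H/(T_H − T_C) rearranges to T_H = COP·T_C/(COP − 1).
With T_C = 283.35 K, T_H = 22.9 × 283.35/21.90 = 296.29 K.
Converting, 296.29 K = 73.65°F.

73.6 °F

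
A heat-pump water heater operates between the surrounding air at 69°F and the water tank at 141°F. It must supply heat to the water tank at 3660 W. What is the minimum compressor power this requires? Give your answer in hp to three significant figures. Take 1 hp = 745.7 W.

In absolute terms T_C = 293.71 K and T_H = 333.71 K, so ΔT = 40.00 K.
COP_Carnot = T_H/ΔT = 333.71/40.00 = 8.343.
Ẇ_min = Q̇/COP_Carnot = 3660/8.343 = 438.7 W = 0.5883 hp.

0.588 hp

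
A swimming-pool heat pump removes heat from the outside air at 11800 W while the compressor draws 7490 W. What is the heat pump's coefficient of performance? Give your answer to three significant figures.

2.58

The first law gives Q̇_H = Q̇_C + Ẇ, so the three rates are Q̇_C = 11800, Q̇_H = 19290, Ẇ = 7490 W.
COP_HP = Q̇_H/Ẇ = 19290/7490 = 2.575.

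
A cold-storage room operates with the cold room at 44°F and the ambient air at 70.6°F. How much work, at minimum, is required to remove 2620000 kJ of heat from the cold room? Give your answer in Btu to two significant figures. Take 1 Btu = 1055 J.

In absolute terms T_C = 279.82 K and T_H = 294.59 K, so ΔT = 14.78 K.
The reversible limit is COP_R = T_C/ΔT = 18.93, so W_min = Q_C/COP = Q_C·ΔT/T_C.
W_min = 2620000 × 14.78/279.82 = 138400 kJ = 131200 Btu.

130000 Btu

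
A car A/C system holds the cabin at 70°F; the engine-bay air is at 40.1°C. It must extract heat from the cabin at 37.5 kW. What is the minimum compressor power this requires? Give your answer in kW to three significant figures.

In absolute terms T_C = 294.26 K and T_H = 313.25 K, so ΔT = 18.99 K.
COP_Carnot = T_C/ΔT = 294.26/18.99 = 15.50.
Ẇ_min = Q̇/COP_Carnot = 37.50/15.50 = 2.420 kW.

2.42 kW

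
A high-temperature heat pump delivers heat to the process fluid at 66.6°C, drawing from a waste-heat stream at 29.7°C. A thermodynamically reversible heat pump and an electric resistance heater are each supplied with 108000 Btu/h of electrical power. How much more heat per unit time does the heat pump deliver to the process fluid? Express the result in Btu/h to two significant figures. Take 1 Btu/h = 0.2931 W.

In absolute terms T_C = 302.85 K and T_H = 339.75 K, so ΔT = 36.90 K.
COP_Carnot = T_H/ΔT = 339.75/36.90 = 9.207.
The heat pump delivers Q̇_H = COP × Ẇ = 994400 Btu/h; the resistance heater delivers Ẇ = 108000 Btu/h.
Extra = (COP − 1)·Ẇ = 886400 Btu/h.

890000 Btu/h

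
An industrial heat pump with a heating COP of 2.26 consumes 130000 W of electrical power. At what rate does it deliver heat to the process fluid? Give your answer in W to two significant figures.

Q̇_H = COP_HP × Ẇ = 2.26 × 130000 = 293800 W.

290000 W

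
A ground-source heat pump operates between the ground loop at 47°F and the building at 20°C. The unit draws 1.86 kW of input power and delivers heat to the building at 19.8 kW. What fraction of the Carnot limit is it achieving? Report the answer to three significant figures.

0.424

COP_actual = Q̇_H/Ẇ = 19.80/1.860 = 10.65.
In absolute terms T_C = 281.48 K and T_H = 293.15 K, so ΔT = 11.67 K.
COP_Carnot = T_H/ΔT = 293.15/11.67 = 25.13.
η_II = COP_actual/COP_Carnot = 10.65/25.13 = 0.4237.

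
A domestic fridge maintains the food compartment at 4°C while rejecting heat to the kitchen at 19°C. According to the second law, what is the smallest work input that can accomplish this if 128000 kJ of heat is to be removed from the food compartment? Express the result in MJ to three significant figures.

In absolute terms T_C = 277.15 K and T_H = 292.15 K, so ΔT = 15.00 K.
The reversible limit is COP_R = T_C/ΔT = 18.48, so W_min = Q_C/COP = Q_C·ΔT/T_C.
W_min = 128000 × 15.00/277.15 = 6928 kJ = 6.928 MJ.

6.93 MJ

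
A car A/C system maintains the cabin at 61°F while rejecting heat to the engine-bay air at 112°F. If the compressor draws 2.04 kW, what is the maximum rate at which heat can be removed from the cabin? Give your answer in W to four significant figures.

In absolute terms T_C = 289.26 K and T_H = 317.59 K, so ΔT = 28.33 K.
COP_Carnot = T_C/ΔT = 289.26/28.33 = 10.21.
Q̇_max = COP_Carnot × Ẇ = 10.21 × 2.040 kW = 20.83 kW = 20830 W.

20830 W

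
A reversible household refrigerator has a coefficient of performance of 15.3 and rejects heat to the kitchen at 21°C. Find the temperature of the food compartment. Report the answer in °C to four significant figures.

For a Carnot refrigerator COP_R = T_C/(T_H − T_C), so T_C = COP·T_H/(1 + COP).
With T_H = 294.15 K, T_C = 15.3 × 294.15/16.30 = 276.10 K.
Converting, 276.10 K = 2.95°C.

2.954 °C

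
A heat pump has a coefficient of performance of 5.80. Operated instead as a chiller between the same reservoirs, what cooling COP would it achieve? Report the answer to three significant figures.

4.80

Since Q_H = Q_C + W for any cycle, COP_R = Q_C/W = Q_H/W − 1.
COP_R = 5.80 − 1 = 4.80.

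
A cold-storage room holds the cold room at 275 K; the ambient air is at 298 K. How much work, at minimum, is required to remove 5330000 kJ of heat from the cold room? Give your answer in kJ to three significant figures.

446000 kJ

The reservoir spacing is ΔT = 298 − 275 = 23.00 K.
The reversible limit is COP_R = T_C/ΔT = 11.96, so W_min = Q_C/COP = Q_C·ΔT/T_C.
W_min = 5330000 × 23.00/275.00 = 445800 kJ.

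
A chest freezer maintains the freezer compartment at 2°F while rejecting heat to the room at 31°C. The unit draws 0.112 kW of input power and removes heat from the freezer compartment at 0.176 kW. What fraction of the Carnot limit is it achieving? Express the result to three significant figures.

COP_actual = Q̇_C/Ẇ = 0.1760/0.1120 = 1.571.
In absolute terms T_C = 256.48 K and T_H = 304.15 K, so ΔT = 47.67 K.
COP_Carnot = T_C/ΔT = 256.48/47.67 = 5.381.
η_II = COP_actual/COP_Carnot = 1.571/5.381 = 0.2920.

0.292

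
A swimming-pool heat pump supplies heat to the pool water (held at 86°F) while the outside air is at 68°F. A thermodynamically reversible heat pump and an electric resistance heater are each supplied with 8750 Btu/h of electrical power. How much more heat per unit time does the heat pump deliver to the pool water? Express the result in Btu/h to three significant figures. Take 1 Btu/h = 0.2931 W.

257000 Btu/h

In absolute terms T_C = 293.15 K and T_H = 303.15 K, so ΔT = 10.00 K.
COP_Carnot = T_H/ΔT = 303.15/10.00 = 30.32.
The heat pump delivers Q̇_H = COP × Ẇ = 265300 Btu/h; the resistance heater delivers Ẇ = 8750 Btu/h.
Extra = (COP − 1)·Ẇ = 256500 Btu/h.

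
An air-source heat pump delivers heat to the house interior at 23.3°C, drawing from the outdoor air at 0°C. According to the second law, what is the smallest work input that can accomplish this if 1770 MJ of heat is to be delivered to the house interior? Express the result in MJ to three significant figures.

139 MJ

In absolute terms T_C = 273.15 K and T_H = 296.45 K, so ΔT = 23.30 K.
The reversible limit is COP_HP = T_H/ΔT = 12.72, so W_min = Q_H/COP = Q_H·ΔT/T_H.
W_min = 1770 × 23.30/296.45 = 139.1 MJ.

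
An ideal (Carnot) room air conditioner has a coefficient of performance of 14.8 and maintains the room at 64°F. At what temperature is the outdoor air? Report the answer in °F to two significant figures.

99 °F

COP_R = T_C/(T_H − T_C) gives T_H − T_C = T_C/COP.
With T_C = 290.93 K, T_H = 290.93 × (1 + 1/14.8) = 310.59 K.
Converting, 310.59 K = 99.38°F.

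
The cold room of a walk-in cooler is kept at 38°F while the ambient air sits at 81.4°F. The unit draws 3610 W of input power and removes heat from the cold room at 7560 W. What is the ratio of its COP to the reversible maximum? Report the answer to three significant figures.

COP_actual = Q̇_C/Ẇ = 7560/3610 = 2.094.
In absolute terms T_C = 276.48 K and T_H = 300.59 K, so ΔT = 24.11 K.
COP_Carnot = T_C/ΔT = 276.48/24.11 = 11.47.
η_II = COP_actual/COP_Carnot = 2.094/11.47 = 0.1826.

0.183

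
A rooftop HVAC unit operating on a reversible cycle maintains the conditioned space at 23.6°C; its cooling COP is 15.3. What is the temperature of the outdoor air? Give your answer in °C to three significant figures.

COP_R = T_C/(T_H − T_C) gives T_H − T_C = T_C/COP.
With T_C = 296.75 K, T_H = 296.75 × (1 + 1/15.3) = 316.15 K.
Converting, 316.15 K = 43.00°C.

43.0 °C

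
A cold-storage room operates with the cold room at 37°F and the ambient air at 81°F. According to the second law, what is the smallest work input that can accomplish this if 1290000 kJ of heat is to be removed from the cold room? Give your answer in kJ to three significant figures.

In absolute terms T_C = 275.93 K and T_H = 300.37 K, so ΔT = 24.44 K.
The reversible limit is COP_R = T_C/ΔT = 11.29, so W_min = Q_C/COP = Q_C·ΔT/T_C.
W_min = 1290000 × 24.44/275.93 = 114300 kJ.

114000 kJ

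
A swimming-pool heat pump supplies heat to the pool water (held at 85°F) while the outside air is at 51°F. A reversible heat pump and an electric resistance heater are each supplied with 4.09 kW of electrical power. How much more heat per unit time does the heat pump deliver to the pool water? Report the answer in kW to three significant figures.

In absolute terms T_C = 283.71 K and T_H = 302.59 K, so ΔT = 18.89 K.
COP_Carnot = T_H/ΔT = 302.59/18.89 = 16.02.
The heat pump delivers Q̇_H = COP × Ẇ = 65.52 kW; the resistance heater delivers Ẇ = 4.090 kW.
Extra = (COP − 1)·Ẇ = 61.43 kW.

61.4 kW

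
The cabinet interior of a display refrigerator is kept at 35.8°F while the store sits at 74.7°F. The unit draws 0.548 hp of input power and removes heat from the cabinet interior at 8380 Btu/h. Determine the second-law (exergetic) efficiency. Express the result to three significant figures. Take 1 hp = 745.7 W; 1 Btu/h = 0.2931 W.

0.472

Converting, Q̇_C = 8380 Btu/h = 3.294 hp, so COP_actual = Q̇_C/Ẇ = 3.294/0.5480 = 6.011.
In absolute terms T_C = 275.26 K and T_H = 296.87 K, so ΔT = 21.61 K.
COP_Carnot = T_C/ΔT = 275.26/21.61 = 12.74.
η_II = COP_actual/COP_Carnot = 6.011/12.74 = 0.4719.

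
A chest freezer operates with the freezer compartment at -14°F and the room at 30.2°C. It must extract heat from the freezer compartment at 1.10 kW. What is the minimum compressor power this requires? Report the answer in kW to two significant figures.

0.25 kW

In absolute terms T_C = 247.59 K and T_H = 303.35 K, so ΔT = 55.76 K.
COP_Carnot = T_C/ΔT = 247.59/55.76 = 4.441.
Ẇ_min = Q̇/COP_Carnot = 1.100/4.441 = 0.2477 kW.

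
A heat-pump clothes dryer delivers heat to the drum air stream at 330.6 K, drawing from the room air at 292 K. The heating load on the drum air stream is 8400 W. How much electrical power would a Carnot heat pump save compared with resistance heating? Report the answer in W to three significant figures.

7420 W

The reservoir spacing is ΔT = 330.6 − 292 = 38.60 K.
COP_Carnot = T_H/ΔT = 330.60/38.60 = 8.565.
Resistance heating needs Ẇ_res = Q̇_H = 8400 W; the reversible heat pump needs only Ẇ_hp = Q̇_H/COP = 980.8 W.
Saving = 8400 − 980.8 = 7419 W.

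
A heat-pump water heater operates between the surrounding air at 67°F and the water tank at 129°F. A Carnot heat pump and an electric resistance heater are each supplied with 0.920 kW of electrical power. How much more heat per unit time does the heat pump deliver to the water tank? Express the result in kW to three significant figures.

In absolute terms T_C = 292.59 K and T_H = 327.04 K, so ΔT = 34.44 K.
COP_Carnot = T_H/ΔT = 327.04/34.44 = 9.495.
The heat pump delivers Q̇_H = COP × Ẇ = 8.735 kW; the resistance heater delivers Ẇ = 0.9200 kW.
Extra = (COP − 1)·Ẇ = 7.815 kW.

7.82 kW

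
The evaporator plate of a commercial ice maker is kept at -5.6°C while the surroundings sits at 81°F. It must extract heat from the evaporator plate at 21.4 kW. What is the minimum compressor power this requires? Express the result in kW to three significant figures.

In absolute terms T_C = 267.55 K and T_H = 300.37 K, so ΔT = 32.82 K.
COP_Carnot = T_C/ΔT = 267.55/32.82 = 8.151.
Ẇ_min = Q̇/COP_Carnot = 21.40/8.151 = 2.625 kW.

2.63 kW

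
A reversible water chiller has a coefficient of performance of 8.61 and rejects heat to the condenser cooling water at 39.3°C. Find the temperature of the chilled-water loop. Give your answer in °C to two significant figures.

For a Carnot refrigerator COP_R = T_C/(T_H − T_C), so T_C = COP·T_H/(1 + COP).
With T_H = 312.45 K, T_C = 8.61 × 312.45/9.610 = 279.94 K.
Converting, 279.94 K = 6.79°C.

6.8 °C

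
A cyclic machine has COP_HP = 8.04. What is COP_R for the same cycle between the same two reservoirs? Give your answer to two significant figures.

7.0

Since Q_H = Q_C + W for any cycle, COP_R = Q_C/W = Q_H/W − 1.
COP_R = 8.04 − 1 = 7.04.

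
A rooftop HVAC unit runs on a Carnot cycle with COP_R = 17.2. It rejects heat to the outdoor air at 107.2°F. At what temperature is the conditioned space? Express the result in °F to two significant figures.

For a Carnot refrigerator COP_R = T_C/(T_H − T_C), so T_C = COP·T_H/(1 + COP).
With T_H = 314.93 K, T_C = 17.2 × 314.93/18.20 = 297.62 K.
Converting, 297.62 K = 76.05°F.

76 °F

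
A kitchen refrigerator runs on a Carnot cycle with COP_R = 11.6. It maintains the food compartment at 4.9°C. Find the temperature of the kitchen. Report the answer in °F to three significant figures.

84.0 °F

COP_R = T_C/(T_H − T_C) gives T_H − T_C = T_C/COP.
With T_C = 278.05 K, T_H = 278.05 × (1 + 1/11.6) = 302.02 K.
Converting, 302.02 K = 83.97°F.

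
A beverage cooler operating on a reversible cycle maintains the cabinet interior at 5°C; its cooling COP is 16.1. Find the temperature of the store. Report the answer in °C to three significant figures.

COP_R = T_C/(T_H − T_C) gives T_H − T_C = T_C/COP.
With T_C = 278.15 K, T_H = 278.15 × (1 + 1/16.1) = 295.43 K.
Converting, 295.43 K = 22.28°C.

22.3 °C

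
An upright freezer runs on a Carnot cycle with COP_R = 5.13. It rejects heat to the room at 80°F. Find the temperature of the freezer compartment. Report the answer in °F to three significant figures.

-8.04 °F

For a Carnot refrigerator COP_R = T_C/(T_H − T_C), so T_C = COP·T_H/(1 + COP).
With T_H = 299.82 K, T_C = 5.13 × 299.82/6.130 = 250.91 K.
Converting, 250.91 K = -8.04°F.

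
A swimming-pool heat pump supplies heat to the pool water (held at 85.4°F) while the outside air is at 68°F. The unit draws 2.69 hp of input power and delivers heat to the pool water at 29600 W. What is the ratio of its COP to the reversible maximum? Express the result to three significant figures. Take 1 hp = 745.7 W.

0.471

Converting, Q̇_H = 29600 W = 39.69 hp, so COP_actual = Q̇_H/Ẇ = 39.69/2.690 = 14.76.
In absolute terms T_C = 293.15 K and T_H = 302.82 K, so ΔT = 9.667 K.
COP_Carnot = T_H/ΔT = 302.82/9.667 = 31.33.
η_II = COP_actual/COP_Carnot = 14.76/31.33 = 0.4711.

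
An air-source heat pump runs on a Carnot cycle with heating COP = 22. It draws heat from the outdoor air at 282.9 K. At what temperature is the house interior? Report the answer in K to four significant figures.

COP_HP = T_H/(T_H − T_C) rearranges to T_H = COP·T_C/(COP − 1).
With T_C = 282.90 K, T_H = 22 × 282.90/21.00 = 296.37 K.

296.4 K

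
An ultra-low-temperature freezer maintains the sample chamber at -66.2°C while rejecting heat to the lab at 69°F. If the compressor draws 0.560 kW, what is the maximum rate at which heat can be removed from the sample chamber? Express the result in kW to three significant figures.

1.34 kW

In absolute terms T_C = 206.95 K and T_H = 293.71 K, so ΔT = 86.76 K.
COP_Carnot = T_C/ΔT = 206.95/86.76 = 2.385.
Q̇_max = COP_Carnot × Ẇ = 2.385 × 0.5600 kW = 1.336 kW.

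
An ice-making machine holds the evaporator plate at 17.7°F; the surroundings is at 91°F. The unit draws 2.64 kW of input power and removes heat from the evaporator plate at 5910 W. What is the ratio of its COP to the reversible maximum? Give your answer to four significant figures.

Converting, Q̇_C = 5910 W = 5.910 kW, so COP_actual = Q̇_C/Ẇ = 5.910/2.640 = 2.239.
In absolute terms T_C = 265.21 K and T_H = 305.93 K, so ΔT = 40.72 K.
COP_Carnot = T_C/ΔT = 265.21/40.72 = 6.513.
η_II = COP_actual/COP_Carnot = 2.239/6.513 = 0.3437.

0.3437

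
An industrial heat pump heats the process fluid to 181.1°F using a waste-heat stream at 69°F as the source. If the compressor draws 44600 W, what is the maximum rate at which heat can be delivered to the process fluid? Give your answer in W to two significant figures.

In absolute terms T_C = 293.71 K and T_H = 355.98 K, so ΔT = 62.28 K.
COP_Carnot = T_H/ΔT = 355.98/62.28 = 5.716.
Q̇_max = COP_Carnot × Ẇ = 5.716 × 44600 W = 254900 W.

250000 W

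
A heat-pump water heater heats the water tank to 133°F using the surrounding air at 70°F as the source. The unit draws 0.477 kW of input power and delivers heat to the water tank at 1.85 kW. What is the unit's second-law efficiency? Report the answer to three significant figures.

0.412

COP_actual = Q̇_H/Ẇ = 1.850/0.4770 = 3.878.
In absolute terms T_C = 294.26 K and T_H = 329.26 K, so ΔT = 35.00 K.
COP_Carnot = T_H/ΔT = 329.26/35.00 = 9.407.
η_II = COP_actual/COP_Carnot = 3.878/9.407 = 0.4123.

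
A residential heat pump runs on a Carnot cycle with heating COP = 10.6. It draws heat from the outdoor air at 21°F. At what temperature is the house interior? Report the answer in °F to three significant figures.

71.1 °F

COP_HP = T_H/(T_H − T_C) rearranges to T_H = COP·T_C/(COP − 1).
With T_C = 267.04 K, T_H = 10.6 × 267.04/9.600 = 294.86 K.
Converting, 294.86 K = 71.07°F.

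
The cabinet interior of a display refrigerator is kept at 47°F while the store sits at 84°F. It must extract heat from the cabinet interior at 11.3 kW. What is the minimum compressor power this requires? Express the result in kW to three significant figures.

0.825 kW

In absolute terms T_C = 281.48 K and T_H = 302.04 K, so ΔT = 20.56 K.
COP_Carnot = T_C/ΔT = 281.48/20.56 = 13.69.
Ẇ_min = Q̇/COP_Carnot = 11.30/13.69 = 0.8252 kW.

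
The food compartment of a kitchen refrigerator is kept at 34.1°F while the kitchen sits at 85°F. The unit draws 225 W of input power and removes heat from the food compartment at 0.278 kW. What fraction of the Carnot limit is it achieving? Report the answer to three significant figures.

0.127

Converting, Q̇_C = 0.2780 kW = 278.0 W, so COP_actual = Q̇_C/Ẇ = 278.0/225.0 = 1.236.
In absolute terms T_C = 274.32 K and T_H = 302.59 K, so ΔT = 28.28 K.
COP_Carnot = T_C/ΔT = 274.32/28.28 = 9.701.
η_II = COP_actual/COP_Carnot = 1.236/9.701 = 0.1274.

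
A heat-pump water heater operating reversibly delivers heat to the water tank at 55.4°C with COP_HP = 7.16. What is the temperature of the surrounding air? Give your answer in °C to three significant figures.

9.51 °C

COP_HP = T_H/(T_H − T_C) gives T_H − T_C = T_H/COP.
With T_H = 328.55 K, T_C = 328.55 × (1 − 1/7.16) = 282.66 K.
Converting, 282.66 K = 9.51°C.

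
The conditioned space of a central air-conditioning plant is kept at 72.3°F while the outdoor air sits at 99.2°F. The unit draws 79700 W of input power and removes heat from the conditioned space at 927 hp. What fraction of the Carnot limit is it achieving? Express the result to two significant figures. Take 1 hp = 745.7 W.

Converting, Q̇_C = 927.0 hp = 691300 W, so COP_actual = Q̇_C/Ẇ = 691300/79700 = 8.673.
In absolute terms T_C = 295.54 K and T_H = 310.48 K, so ΔT = 14.94 K.
COP_Carnot = T_C/ΔT = 295.54/14.94 = 19.78.
η_II = COP_actual/COP_Carnot = 8.673/19.78 = 0.4386.

0.44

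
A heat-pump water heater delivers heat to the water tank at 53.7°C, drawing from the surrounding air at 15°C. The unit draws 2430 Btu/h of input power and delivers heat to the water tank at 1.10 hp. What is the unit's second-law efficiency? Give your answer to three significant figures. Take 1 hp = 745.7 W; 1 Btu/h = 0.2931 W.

0.136

Converting, Q̇_H = 1.100 hp = 2799 Btu/h, so COP_actual = Q̇_H/Ẇ = 2799/2430 = 1.152.
In absolute terms T_C = 288.15 K and T_H = 326.85 K, so ΔT = 38.70 K.
COP_Carnot = T_H/ΔT = 326.85/38.70 = 8.446.
η_II = COP_actual/COP_Carnot = 1.152/8.446 = 0.1364.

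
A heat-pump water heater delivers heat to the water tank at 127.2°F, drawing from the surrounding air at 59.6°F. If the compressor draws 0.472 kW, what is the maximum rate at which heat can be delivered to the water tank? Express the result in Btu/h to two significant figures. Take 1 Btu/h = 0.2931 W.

In absolute terms T_C = 288.48 K and T_H = 326.04 K, so ΔT = 37.56 K.
COP_Carnot = T_H/ΔT = 326.04/37.56 = 8.682.
Q̇_max = COP_Carnot × Ẇ = 8.682 × 0.4720 kW = 4.098 kW = 13980 Btu/h.

14000 Btu/h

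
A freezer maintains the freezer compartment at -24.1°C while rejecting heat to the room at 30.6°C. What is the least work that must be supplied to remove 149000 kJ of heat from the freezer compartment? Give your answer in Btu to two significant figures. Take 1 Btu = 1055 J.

In absolute terms T_C = 249.05 K and T_H = 303.75 K, so ΔT = 54.70 K.
The reversible limit is COP_R = T_C/ΔT = 4.553, so W_min = Q_C/COP = Q_C·ΔT/T_C.
W_min = 149000 × 54.70/249.05 = 32730 kJ = 31020 Btu.

31000 Btu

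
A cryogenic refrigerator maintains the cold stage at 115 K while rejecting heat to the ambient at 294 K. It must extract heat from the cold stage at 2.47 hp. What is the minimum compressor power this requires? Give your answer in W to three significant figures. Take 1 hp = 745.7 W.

2870 W

The reservoir spacing is ΔT = 294 − 115 = 179.0 K.
COP_Carnot = T_C/ΔT = 115.00/179.0 = 0.6425.
Ẇ_min = Q̇/COP_Carnot = 2.470/0.6425 = 3.845 hp = 2867 W.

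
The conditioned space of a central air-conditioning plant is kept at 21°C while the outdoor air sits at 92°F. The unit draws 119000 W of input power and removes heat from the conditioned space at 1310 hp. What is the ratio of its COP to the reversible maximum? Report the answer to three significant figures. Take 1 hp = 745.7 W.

0.344

Converting, Q̇_C = 1310 hp = 976900 W, so COP_actual = Q̇_C/Ẇ = 976900/119000 = 8.209.
In absolute terms T_C = 294.15 K and T_H = 306.48 K, so ΔT = 12.33 K.
COP_Carnot = T_C/ΔT = 294.15/12.33 = 23.85.
η_II = COP_actual/COP_Carnot = 8.209/23.85 = 0.3442.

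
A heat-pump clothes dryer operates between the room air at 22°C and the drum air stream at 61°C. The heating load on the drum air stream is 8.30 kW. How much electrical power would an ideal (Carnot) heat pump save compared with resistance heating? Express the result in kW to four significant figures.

7.331 kW

In absolute terms T_C = 295.15 K and T_H = 334.15 K, so ΔT = 39.00 K.
COP_Carnot = T_H/ΔT = 334.15/39.00 = 8.568.
Resistance heating needs Ẇ_res = Q̇_H = 8.300 kW; the reversible heat pump needs only Ẇ_hp = Q̇_H/COP = 0.9687 kW.
Saving = 8.300 − 0.9687 = 7.331 kW.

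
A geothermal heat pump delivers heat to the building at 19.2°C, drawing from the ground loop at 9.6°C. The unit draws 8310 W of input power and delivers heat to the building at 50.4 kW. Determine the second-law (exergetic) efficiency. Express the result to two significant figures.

0.20

Converting, Q̇_H = 50.40 kW = 50400 W, so COP_actual = Q̇_H/Ẇ = 50400/8310 = 6.065.
In absolute terms T_C = 282.75 K and T_H = 292.35 K, so ΔT = 9.600 K.
COP_Carnot = T_H/ΔT = 292.35/9.600 = 30.45.
η_II = COP_actual/COP_Carnot = 6.065/30.45 = 0.1992.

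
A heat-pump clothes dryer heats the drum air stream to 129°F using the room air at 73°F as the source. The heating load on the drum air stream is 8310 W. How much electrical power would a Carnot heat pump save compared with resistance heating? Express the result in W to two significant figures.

7500 W

In absolute terms T_C = 295.93 K and T_H = 327.04 K, so ΔT = 31.11 K.
COP_Carnot = T_H/ΔT = 327.04/31.11 = 10.51.
Resistance heating needs Ẇ_res = Q̇_H = 8310 W; the reversible heat pump needs only Ẇ_hp = Q̇_H/COP = 790.5 W.
Saving = 8310 − 790.5 = 7519 W.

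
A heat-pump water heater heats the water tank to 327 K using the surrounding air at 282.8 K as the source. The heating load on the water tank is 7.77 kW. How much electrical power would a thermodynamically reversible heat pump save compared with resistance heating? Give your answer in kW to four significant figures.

The reservoir spacing is ΔT = 327 − 282.8 = 44.20 K.
COP_Carnot = T_H/ΔT = 327.00/44.20 = 7.398.
Resistance heating needs Ẇ_res = Q̇_H = 7.770 kW; the reversible heat pump needs only Ẇ_hp = Q̇_H/COP = 1.050 kW.
Saving = 7.770 − 1.050 = 6.720 kW.

6.720 kW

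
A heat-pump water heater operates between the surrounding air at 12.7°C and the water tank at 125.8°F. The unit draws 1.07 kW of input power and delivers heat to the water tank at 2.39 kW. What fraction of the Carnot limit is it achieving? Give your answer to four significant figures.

COP_actual = Q̇_H/Ẇ = 2.390/1.070 = 2.234.
In absolute terms T_C = 285.85 K and T_H = 325.26 K, so ΔT = 39.41 K.
COP_Carnot = T_H/ΔT = 325.26/39.41 = 8.253.
η_II = COP_actual/COP_Carnot = 2.234/8.253 = 0.2706.

0.2706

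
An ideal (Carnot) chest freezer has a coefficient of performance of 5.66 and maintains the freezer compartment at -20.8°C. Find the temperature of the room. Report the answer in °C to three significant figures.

COP_R = T_C/(T_H − T_C) gives T_H − T_C = T_C/COP.
With T_C = 252.35 K, T_H = 252.35 × (1 + 1/5.66) = 296.93 K.
Converting, 296.93 K = 23.78°C.

23.8 °C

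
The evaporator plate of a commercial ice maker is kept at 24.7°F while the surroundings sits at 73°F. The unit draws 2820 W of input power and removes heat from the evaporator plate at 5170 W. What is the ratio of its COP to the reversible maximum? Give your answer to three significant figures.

0.183

COP_actual = Q̇_C/Ẇ = 5170/2820 = 1.833.
In absolute terms T_C = 269.09 K and T_H = 295.93 K, so ΔT = 26.83 K.
COP_Carnot = T_C/ΔT = 269.09/26.83 = 10.03.
η_II = COP_actual/COP_Carnot = 1.833/10.03 = 0.1828.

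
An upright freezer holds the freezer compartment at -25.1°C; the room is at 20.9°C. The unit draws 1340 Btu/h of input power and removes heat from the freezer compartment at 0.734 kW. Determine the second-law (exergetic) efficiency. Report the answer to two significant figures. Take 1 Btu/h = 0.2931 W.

Converting, Q̇_C = 0.7340 kW = 2504 Btu/h, so COP_actual = Q̇_C/Ẇ = 2504/1340 = 1.869.
In absolute terms T_C = 248.05 K and T_H = 294.05 K, so ΔT = 46.00 K.
COP_Carnot = T_C/ΔT = 248.05/46.00 = 5.392.
η_II = COP_actual/COP_Carnot = 1.869/5.392 = 0.3466.

0.35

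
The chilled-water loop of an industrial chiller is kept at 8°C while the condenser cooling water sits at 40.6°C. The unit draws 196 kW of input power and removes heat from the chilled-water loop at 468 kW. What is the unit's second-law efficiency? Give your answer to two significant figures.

0.28

COP_actual = Q̇_C/Ẇ = 468.0/196.0 = 2.388.
In absolute terms T_C = 281.15 K and T_H = 313.75 K, so ΔT = 32.60 K.
COP_Carnot = T_C/ΔT = 281.15/32.60 = 8.624.
η_II = COP_actual/COP_Carnot = 2.388/8.624 = 0.2769.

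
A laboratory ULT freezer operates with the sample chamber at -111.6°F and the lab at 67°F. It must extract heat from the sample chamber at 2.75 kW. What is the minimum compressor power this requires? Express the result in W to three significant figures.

In absolute terms T_C = 193.37 K and T_H = 292.59 K, so ΔT = 99.22 K.
COP_Carnot = T_C/ΔT = 193.37/99.22 = 1.949.
Ẇ_min = Q̇/COP_Carnot = 2.750/1.949 = 1.411 kW = 1411 W.

1410 W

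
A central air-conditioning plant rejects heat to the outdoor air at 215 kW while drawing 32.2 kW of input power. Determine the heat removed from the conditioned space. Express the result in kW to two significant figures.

For a cyclic device the first law requires Q̇_H = Q̇_C + Ẇ.
Q̇_C = Q̇_H − Ẇ = 182.8 kW.

180 kW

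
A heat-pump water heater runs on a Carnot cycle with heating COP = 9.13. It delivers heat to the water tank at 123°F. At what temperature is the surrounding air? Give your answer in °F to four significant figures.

COP_HP = T_H/(T_H − T_C) gives T_H − T_C = T_H/COP.
With T_H = 323.71 K, T_C = 323.71 × (1 − 1/9.13) = 288.25 K.
Converting, 288.25 K = 59.18°F.

59.18 °F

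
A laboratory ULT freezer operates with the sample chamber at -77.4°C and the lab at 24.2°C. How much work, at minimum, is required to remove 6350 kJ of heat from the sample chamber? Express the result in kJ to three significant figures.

In absolute terms T_C = 195.75 K and T_H = 297.35 K, so ΔT = 101.6 K.
The reversible limit is COP_R = T_C/ΔT = 1.927, so W_min = Q_C/COP = Q_C·ΔT/T_C.
W_min = 6350 × 101.6/195.75 = 3296 kJ.

3300 kJ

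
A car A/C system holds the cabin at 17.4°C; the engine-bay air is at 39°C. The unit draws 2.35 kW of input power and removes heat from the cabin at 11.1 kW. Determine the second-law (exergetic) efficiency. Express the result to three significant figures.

COP_actual = Q̇_C/Ẇ = 11.10/2.350 = 4.723.
In absolute terms T_C = 290.55 K and T_H = 312.15 K, so ΔT = 21.60 K.
COP_Carnot = T_C/ΔT = 290.55/21.60 = 13.45.
η_II = COP_actual/COP_Carnot = 4.723/13.45 = 0.3511.

0.351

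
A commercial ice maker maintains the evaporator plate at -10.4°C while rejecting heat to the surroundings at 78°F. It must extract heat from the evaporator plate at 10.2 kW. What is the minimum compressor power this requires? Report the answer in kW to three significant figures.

1.40 kW

In absolute terms T_C = 262.75 K and T_H = 298.71 K, so ΔT = 35.96 K.
COP_Carnot = T_C/ΔT = 262.75/35.96 = 7.308.
Ẇ_min = Q̇/COP_Carnot = 10.20/7.308 = 1.396 kW.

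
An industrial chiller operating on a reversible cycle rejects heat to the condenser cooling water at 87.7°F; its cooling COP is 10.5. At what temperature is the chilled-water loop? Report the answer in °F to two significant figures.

40 °F

For a Carnot refrigerator COP_R = T_C/(T_H − T_C), so T_C = COP·T_H/(1 + COP).
With T_H = 304.09 K, T_C = 10.5 × 304.09/11.50 = 277.65 K.
Converting, 277.65 K = 40.10°F.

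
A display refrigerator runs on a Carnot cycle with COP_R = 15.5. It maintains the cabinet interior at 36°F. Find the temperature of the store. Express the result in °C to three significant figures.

COP_R = T_C/(T_H − T_C) gives T_H − T_C = T_C/COP.
With T_C = 275.37 K, T_H = 275.37 × (1 + 1/15.5) = 293.14 K.
Converting, 293.14 K = 19.99°C.

20.0 °C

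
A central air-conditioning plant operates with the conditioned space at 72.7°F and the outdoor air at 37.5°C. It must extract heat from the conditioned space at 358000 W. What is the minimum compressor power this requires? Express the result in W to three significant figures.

18000 W

In absolute terms T_C = 295.76 K and T_H = 310.65 K, so ΔT = 14.89 K.
COP_Carnot = T_C/ΔT = 295.76/14.89 = 19.86.
Ẇ_min = Q̇/COP_Carnot = 358000/19.86 = 18020 W.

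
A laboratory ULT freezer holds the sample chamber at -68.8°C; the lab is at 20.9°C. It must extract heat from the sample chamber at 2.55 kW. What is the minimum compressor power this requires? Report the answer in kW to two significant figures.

In absolute terms T_C = 204.35 K and T_H = 294.05 K, so ΔT = 89.70 K.
COP_Carnot = T_C/ΔT = 204.35/89.70 = 2.278.
Ẇ_min = Q̇/COP_Carnot = 2.550/2.278 = 1.119 kW.

1.1 kW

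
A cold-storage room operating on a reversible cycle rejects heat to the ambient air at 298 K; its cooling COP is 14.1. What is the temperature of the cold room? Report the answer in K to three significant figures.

278 K

For a Carnot refrigerator COP_R = T_C/(T_H − T_C), so T_C = COP·T_H/(1 + COP).
With T_H = 298.00 K, T_C = 14.1 × 298.00/15.10 = 278.26 K.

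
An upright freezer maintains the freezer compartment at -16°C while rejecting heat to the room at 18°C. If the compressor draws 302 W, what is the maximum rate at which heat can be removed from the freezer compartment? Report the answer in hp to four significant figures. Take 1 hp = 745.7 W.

In absolute terms T_C = 257.15 K and T_H = 291.15 K, so ΔT = 34.00 K.
COP_Carnot = T_C/ΔT = 257.15/34.00 = 7.563.
Q̇_max = COP_Carnot × Ẇ = 7.563 × 302.0 W = 2284 W = 3.063 hp.

3.063 hp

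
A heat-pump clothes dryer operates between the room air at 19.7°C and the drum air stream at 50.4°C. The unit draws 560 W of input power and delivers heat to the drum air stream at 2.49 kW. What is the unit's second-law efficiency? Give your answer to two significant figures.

Converting, Q̇_H = 2.490 kW = 2490 W, so COP_actual = Q̇_H/Ẇ = 2490/560.0 = 4.446.
In absolute terms T_C = 292.85 K and T_H = 323.55 K, so ΔT = 30.70 K.
COP_Carnot = T_H/ΔT = 323.55/30.70 = 10.54.
η_II = COP_actual/COP_Carnot = 4.446/10.54 = 0.4219.

0.42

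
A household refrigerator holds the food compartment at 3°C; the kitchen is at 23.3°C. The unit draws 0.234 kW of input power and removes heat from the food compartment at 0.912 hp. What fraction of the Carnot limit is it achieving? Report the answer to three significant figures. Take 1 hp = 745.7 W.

0.214

Converting, Q̇_C = 0.9120 hp = 0.6801 kW, so COP_actual = Q̇_C/Ẇ = 0.6801/0.2340 = 2.906.
In absolute terms T_C = 276.15 K and T_H = 296.45 K, so ΔT = 20.30 K.
COP_Carnot = T_C/ΔT = 276.15/20.30 = 13.60.
η_II = COP_actual/COP_Carnot = 2.906/13.60 = 0.2136.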